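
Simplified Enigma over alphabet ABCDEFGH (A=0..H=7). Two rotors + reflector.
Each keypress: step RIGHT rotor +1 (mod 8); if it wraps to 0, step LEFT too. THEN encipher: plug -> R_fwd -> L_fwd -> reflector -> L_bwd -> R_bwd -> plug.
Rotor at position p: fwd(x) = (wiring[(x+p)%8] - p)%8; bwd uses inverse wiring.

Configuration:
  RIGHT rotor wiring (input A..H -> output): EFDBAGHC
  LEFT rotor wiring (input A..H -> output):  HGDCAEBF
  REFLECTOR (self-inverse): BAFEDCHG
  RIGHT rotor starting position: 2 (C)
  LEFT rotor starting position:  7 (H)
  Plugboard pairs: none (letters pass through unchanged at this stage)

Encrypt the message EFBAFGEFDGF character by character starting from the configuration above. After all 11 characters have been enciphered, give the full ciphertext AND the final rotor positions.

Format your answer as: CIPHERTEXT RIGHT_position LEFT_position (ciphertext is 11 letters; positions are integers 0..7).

Char 1 ('E'): step: R->3, L=7; E->plug->E->R->H->L->C->refl->F->L'->G->R'->A->plug->A
Char 2 ('F'): step: R->4, L=7; F->plug->F->R->B->L->A->refl->B->L'->F->R'->H->plug->H
Char 3 ('B'): step: R->5, L=7; B->plug->B->R->C->L->H->refl->G->L'->A->R'->E->plug->E
Char 4 ('A'): step: R->6, L=7; A->plug->A->R->B->L->A->refl->B->L'->F->R'->E->plug->E
Char 5 ('F'): step: R->7, L=7; F->plug->F->R->B->L->A->refl->B->L'->F->R'->B->plug->B
Char 6 ('G'): step: R->0, L->0 (L advanced); G->plug->G->R->H->L->F->refl->C->L'->D->R'->C->plug->C
Char 7 ('E'): step: R->1, L=0; E->plug->E->R->F->L->E->refl->D->L'->C->R'->B->plug->B
Char 8 ('F'): step: R->2, L=0; F->plug->F->R->A->L->H->refl->G->L'->B->R'->A->plug->A
Char 9 ('D'): step: R->3, L=0; D->plug->D->R->E->L->A->refl->B->L'->G->R'->A->plug->A
Char 10 ('G'): step: R->4, L=0; G->plug->G->R->H->L->F->refl->C->L'->D->R'->C->plug->C
Char 11 ('F'): step: R->5, L=0; F->plug->F->R->G->L->B->refl->A->L'->E->R'->G->plug->G
Final: ciphertext=AHEEBCBAACG, RIGHT=5, LEFT=0

Answer: AHEEBCBAACG 5 0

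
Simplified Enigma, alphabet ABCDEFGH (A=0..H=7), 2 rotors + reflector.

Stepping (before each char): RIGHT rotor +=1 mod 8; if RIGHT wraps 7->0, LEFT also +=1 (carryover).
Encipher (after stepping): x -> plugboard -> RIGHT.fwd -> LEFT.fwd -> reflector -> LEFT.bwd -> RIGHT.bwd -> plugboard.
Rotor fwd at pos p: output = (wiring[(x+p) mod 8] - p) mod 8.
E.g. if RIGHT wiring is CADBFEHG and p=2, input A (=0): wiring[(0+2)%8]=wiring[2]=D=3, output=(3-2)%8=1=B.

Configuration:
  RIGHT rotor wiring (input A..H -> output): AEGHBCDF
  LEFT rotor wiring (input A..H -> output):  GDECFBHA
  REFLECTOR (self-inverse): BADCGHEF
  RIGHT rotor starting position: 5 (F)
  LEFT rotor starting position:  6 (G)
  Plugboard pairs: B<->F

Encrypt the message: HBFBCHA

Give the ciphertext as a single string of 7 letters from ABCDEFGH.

Answer: AECFDGG

Derivation:
Char 1 ('H'): step: R->6, L=6; H->plug->H->R->E->L->G->refl->E->L'->F->R'->A->plug->A
Char 2 ('B'): step: R->7, L=6; B->plug->F->R->C->L->A->refl->B->L'->A->R'->E->plug->E
Char 3 ('F'): step: R->0, L->7 (L advanced); F->plug->B->R->E->L->D->refl->C->L'->G->R'->C->plug->C
Char 4 ('B'): step: R->1, L=7; B->plug->F->R->C->L->E->refl->G->L'->F->R'->B->plug->F
Char 5 ('C'): step: R->2, L=7; C->plug->C->R->H->L->A->refl->B->L'->A->R'->D->plug->D
Char 6 ('H'): step: R->3, L=7; H->plug->H->R->D->L->F->refl->H->L'->B->R'->G->plug->G
Char 7 ('A'): step: R->4, L=7; A->plug->A->R->F->L->G->refl->E->L'->C->R'->G->plug->G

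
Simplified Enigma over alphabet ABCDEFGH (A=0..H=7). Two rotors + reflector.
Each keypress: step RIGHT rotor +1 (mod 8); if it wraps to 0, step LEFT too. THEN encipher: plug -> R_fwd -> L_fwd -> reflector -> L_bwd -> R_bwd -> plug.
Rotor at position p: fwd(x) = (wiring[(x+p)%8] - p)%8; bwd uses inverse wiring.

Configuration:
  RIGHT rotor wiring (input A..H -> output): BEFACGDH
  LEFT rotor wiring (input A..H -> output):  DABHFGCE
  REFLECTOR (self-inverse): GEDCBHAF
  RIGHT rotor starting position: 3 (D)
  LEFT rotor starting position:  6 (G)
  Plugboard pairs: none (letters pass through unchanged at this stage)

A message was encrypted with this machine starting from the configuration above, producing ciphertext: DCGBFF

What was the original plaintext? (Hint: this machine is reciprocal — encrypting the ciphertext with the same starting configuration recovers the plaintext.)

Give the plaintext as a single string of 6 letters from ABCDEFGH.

Char 1 ('D'): step: R->4, L=6; D->plug->D->R->D->L->C->refl->D->L'->E->R'->H->plug->H
Char 2 ('C'): step: R->5, L=6; C->plug->C->R->C->L->F->refl->H->L'->G->R'->B->plug->B
Char 3 ('G'): step: R->6, L=6; G->plug->G->R->E->L->D->refl->C->L'->D->R'->C->plug->C
Char 4 ('B'): step: R->7, L=6; B->plug->B->R->C->L->F->refl->H->L'->G->R'->D->plug->D
Char 5 ('F'): step: R->0, L->7 (L advanced); F->plug->F->R->G->L->H->refl->F->L'->A->R'->D->plug->D
Char 6 ('F'): step: R->1, L=7; F->plug->F->R->C->L->B->refl->E->L'->B->R'->D->plug->D

Answer: HBCDDD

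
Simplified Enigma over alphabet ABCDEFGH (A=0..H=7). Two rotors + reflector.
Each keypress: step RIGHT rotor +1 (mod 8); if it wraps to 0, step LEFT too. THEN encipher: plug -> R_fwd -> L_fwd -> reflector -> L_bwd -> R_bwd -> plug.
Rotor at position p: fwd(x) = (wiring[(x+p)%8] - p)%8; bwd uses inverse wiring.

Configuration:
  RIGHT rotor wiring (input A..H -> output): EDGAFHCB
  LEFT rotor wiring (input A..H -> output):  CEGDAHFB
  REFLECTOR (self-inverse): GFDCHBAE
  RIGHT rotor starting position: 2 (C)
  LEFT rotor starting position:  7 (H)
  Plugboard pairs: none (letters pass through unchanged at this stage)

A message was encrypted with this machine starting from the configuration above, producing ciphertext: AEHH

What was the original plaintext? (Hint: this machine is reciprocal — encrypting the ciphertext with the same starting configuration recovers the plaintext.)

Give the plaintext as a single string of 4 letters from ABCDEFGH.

Answer: BAFE

Derivation:
Char 1 ('A'): step: R->3, L=7; A->plug->A->R->F->L->B->refl->F->L'->C->R'->B->plug->B
Char 2 ('E'): step: R->4, L=7; E->plug->E->R->A->L->C->refl->D->L'->B->R'->A->plug->A
Char 3 ('H'): step: R->5, L=7; H->plug->H->R->A->L->C->refl->D->L'->B->R'->F->plug->F
Char 4 ('H'): step: R->6, L=7; H->plug->H->R->B->L->D->refl->C->L'->A->R'->E->plug->E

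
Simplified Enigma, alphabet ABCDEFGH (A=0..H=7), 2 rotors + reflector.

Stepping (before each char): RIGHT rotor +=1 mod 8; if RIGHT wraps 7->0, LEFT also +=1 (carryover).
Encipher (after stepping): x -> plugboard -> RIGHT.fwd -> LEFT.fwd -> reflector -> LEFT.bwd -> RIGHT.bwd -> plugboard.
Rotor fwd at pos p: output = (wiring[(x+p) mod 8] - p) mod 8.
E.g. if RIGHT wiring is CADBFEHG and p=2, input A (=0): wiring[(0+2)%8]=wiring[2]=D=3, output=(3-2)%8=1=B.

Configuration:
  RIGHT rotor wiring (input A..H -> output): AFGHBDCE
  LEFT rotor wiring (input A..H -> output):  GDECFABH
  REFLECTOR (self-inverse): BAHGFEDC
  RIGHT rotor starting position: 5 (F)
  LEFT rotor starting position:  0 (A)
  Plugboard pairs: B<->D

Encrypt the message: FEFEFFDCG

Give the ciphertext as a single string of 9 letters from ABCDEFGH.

Char 1 ('F'): step: R->6, L=0; F->plug->F->R->B->L->D->refl->G->L'->A->R'->E->plug->E
Char 2 ('E'): step: R->7, L=0; E->plug->E->R->A->L->G->refl->D->L'->B->R'->B->plug->D
Char 3 ('F'): step: R->0, L->1 (L advanced); F->plug->F->R->D->L->E->refl->F->L'->H->R'->D->plug->B
Char 4 ('E'): step: R->1, L=1; E->plug->E->R->C->L->B->refl->A->L'->F->R'->B->plug->D
Char 5 ('F'): step: R->2, L=1; F->plug->F->R->C->L->B->refl->A->L'->F->R'->B->plug->D
Char 6 ('F'): step: R->3, L=1; F->plug->F->R->F->L->A->refl->B->L'->C->R'->G->plug->G
Char 7 ('D'): step: R->4, L=1; D->plug->B->R->H->L->F->refl->E->L'->D->R'->H->plug->H
Char 8 ('C'): step: R->5, L=1; C->plug->C->R->H->L->F->refl->E->L'->D->R'->D->plug->B
Char 9 ('G'): step: R->6, L=1; G->plug->G->R->D->L->E->refl->F->L'->H->R'->D->plug->B

Answer: EDBDDGHBB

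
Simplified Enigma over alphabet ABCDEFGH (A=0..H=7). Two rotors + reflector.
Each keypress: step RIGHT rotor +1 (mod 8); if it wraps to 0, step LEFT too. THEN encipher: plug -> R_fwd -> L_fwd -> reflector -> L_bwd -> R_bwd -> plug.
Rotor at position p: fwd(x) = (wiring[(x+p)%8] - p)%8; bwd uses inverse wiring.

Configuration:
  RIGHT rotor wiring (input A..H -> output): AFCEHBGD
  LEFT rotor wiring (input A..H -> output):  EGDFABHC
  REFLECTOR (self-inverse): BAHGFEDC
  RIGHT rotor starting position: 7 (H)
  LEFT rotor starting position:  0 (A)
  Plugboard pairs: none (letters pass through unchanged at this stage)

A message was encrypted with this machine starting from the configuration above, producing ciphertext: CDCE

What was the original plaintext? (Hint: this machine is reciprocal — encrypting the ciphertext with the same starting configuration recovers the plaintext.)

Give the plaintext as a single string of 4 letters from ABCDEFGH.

Answer: AADG

Derivation:
Char 1 ('C'): step: R->0, L->1 (L advanced); C->plug->C->R->C->L->E->refl->F->L'->A->R'->A->plug->A
Char 2 ('D'): step: R->1, L=1; D->plug->D->R->G->L->B->refl->A->L'->E->R'->A->plug->A
Char 3 ('C'): step: R->2, L=1; C->plug->C->R->F->L->G->refl->D->L'->H->R'->D->plug->D
Char 4 ('E'): step: R->3, L=1; E->plug->E->R->A->L->F->refl->E->L'->C->R'->G->plug->G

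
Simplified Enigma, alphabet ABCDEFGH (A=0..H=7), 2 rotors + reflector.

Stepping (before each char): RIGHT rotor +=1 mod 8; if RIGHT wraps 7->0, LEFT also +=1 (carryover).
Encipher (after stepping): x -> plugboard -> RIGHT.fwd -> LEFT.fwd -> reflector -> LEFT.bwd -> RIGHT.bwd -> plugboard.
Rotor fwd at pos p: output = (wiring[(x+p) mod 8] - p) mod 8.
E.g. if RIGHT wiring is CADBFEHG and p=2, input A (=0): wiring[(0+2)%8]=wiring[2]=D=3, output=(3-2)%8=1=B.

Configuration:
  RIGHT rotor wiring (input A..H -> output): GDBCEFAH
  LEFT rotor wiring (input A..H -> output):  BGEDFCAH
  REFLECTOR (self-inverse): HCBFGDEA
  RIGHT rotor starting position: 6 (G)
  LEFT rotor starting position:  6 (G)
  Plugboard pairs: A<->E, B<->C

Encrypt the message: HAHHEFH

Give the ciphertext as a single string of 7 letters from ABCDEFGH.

Char 1 ('H'): step: R->7, L=6; H->plug->H->R->B->L->B->refl->C->L'->A->R'->A->plug->E
Char 2 ('A'): step: R->0, L->7 (L advanced); A->plug->E->R->E->L->E->refl->G->L'->F->R'->F->plug->F
Char 3 ('H'): step: R->1, L=7; H->plug->H->R->F->L->G->refl->E->L'->E->R'->E->plug->A
Char 4 ('H'): step: R->2, L=7; H->plug->H->R->B->L->C->refl->B->L'->H->R'->A->plug->E
Char 5 ('E'): step: R->3, L=7; E->plug->A->R->H->L->B->refl->C->L'->B->R'->B->plug->C
Char 6 ('F'): step: R->4, L=7; F->plug->F->R->H->L->B->refl->C->L'->B->R'->B->plug->C
Char 7 ('H'): step: R->5, L=7; H->plug->H->R->H->L->B->refl->C->L'->B->R'->D->plug->D

Answer: EFAECCD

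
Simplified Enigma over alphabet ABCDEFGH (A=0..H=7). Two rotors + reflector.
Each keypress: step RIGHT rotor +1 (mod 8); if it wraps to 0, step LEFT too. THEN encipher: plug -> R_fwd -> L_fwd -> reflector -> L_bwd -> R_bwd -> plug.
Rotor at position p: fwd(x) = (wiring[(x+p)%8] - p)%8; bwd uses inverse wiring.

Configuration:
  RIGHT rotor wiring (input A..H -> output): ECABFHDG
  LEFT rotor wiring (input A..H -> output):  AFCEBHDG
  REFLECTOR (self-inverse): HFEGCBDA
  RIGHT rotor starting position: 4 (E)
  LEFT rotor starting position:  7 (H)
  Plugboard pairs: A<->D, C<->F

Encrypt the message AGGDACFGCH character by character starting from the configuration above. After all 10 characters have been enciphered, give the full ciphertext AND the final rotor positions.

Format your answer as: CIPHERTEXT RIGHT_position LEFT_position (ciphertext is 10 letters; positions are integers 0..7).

Answer: EDCADECDDA 6 0

Derivation:
Char 1 ('A'): step: R->5, L=7; A->plug->D->R->H->L->E->refl->C->L'->F->R'->E->plug->E
Char 2 ('G'): step: R->6, L=7; G->plug->G->R->H->L->E->refl->C->L'->F->R'->A->plug->D
Char 3 ('G'): step: R->7, L=7; G->plug->G->R->A->L->H->refl->A->L'->G->R'->F->plug->C
Char 4 ('D'): step: R->0, L->0 (L advanced); D->plug->A->R->E->L->B->refl->F->L'->B->R'->D->plug->A
Char 5 ('A'): step: R->1, L=0; A->plug->D->R->E->L->B->refl->F->L'->B->R'->A->plug->D
Char 6 ('C'): step: R->2, L=0; C->plug->F->R->E->L->B->refl->F->L'->B->R'->E->plug->E
Char 7 ('F'): step: R->3, L=0; F->plug->C->R->E->L->B->refl->F->L'->B->R'->F->plug->C
Char 8 ('G'): step: R->4, L=0; G->plug->G->R->E->L->B->refl->F->L'->B->R'->A->plug->D
Char 9 ('C'): step: R->5, L=0; C->plug->F->R->D->L->E->refl->C->L'->C->R'->A->plug->D
Char 10 ('H'): step: R->6, L=0; H->plug->H->R->B->L->F->refl->B->L'->E->R'->D->plug->A
Final: ciphertext=EDCADECDDA, RIGHT=6, LEFT=0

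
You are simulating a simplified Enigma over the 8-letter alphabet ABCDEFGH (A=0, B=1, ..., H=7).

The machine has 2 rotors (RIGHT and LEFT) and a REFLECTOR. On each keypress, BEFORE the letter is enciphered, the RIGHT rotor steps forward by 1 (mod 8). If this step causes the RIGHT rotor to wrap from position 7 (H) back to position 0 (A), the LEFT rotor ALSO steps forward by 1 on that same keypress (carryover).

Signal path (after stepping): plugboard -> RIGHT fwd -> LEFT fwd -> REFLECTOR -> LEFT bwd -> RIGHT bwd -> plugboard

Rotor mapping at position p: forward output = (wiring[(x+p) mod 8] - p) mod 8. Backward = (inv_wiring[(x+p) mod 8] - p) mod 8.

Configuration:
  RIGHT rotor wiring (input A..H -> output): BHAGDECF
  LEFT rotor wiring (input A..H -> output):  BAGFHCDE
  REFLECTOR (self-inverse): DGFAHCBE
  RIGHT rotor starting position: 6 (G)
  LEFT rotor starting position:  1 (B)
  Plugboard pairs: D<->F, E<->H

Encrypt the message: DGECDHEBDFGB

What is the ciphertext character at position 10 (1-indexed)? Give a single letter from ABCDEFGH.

Char 1 ('D'): step: R->7, L=1; D->plug->F->R->E->L->B->refl->G->L'->D->R'->H->plug->E
Char 2 ('G'): step: R->0, L->2 (L advanced); G->plug->G->R->C->L->F->refl->C->L'->F->R'->H->plug->E
Char 3 ('E'): step: R->1, L=2; E->plug->H->R->A->L->E->refl->H->L'->G->R'->A->plug->A
Char 4 ('C'): step: R->2, L=2; C->plug->C->R->B->L->D->refl->A->L'->D->R'->F->plug->D
Char 5 ('D'): step: R->3, L=2; D->plug->F->R->G->L->H->refl->E->L'->A->R'->B->plug->B
Char 6 ('H'): step: R->4, L=2; H->plug->E->R->F->L->C->refl->F->L'->C->R'->H->plug->E
Char 7 ('E'): step: R->5, L=2; E->plug->H->R->G->L->H->refl->E->L'->A->R'->C->plug->C
Char 8 ('B'): step: R->6, L=2; B->plug->B->R->H->L->G->refl->B->L'->E->R'->A->plug->A
Char 9 ('D'): step: R->7, L=2; D->plug->F->R->E->L->B->refl->G->L'->H->R'->E->plug->H
Char 10 ('F'): step: R->0, L->3 (L advanced); F->plug->D->R->G->L->F->refl->C->L'->A->R'->C->plug->C

C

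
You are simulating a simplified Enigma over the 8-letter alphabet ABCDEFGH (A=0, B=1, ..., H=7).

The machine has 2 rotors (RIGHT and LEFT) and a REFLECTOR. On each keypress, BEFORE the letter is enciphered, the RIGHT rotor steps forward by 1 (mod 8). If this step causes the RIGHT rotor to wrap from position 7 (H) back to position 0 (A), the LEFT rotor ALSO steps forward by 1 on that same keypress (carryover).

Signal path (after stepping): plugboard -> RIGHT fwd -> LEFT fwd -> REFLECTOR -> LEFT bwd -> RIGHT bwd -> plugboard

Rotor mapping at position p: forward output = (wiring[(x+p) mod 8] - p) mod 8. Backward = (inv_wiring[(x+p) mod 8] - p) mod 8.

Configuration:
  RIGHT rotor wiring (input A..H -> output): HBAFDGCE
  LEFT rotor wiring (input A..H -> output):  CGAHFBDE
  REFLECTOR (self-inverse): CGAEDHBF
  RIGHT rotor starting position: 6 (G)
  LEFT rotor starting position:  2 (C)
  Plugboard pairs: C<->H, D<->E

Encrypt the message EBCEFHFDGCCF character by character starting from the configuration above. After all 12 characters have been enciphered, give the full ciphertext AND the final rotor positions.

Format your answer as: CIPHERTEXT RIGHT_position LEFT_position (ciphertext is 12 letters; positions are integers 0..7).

Char 1 ('E'): step: R->7, L=2; E->plug->D->R->B->L->F->refl->H->L'->D->R'->H->plug->C
Char 2 ('B'): step: R->0, L->3 (L advanced); B->plug->B->R->B->L->C->refl->A->L'->D->R'->E->plug->D
Char 3 ('C'): step: R->1, L=3; C->plug->H->R->G->L->D->refl->E->L'->A->R'->A->plug->A
Char 4 ('E'): step: R->2, L=3; E->plug->D->R->E->L->B->refl->G->L'->C->R'->F->plug->F
Char 5 ('F'): step: R->3, L=3; F->plug->F->R->E->L->B->refl->G->L'->C->R'->A->plug->A
Char 6 ('H'): step: R->4, L=3; H->plug->C->R->G->L->D->refl->E->L'->A->R'->D->plug->E
Char 7 ('F'): step: R->5, L=3; F->plug->F->R->D->L->A->refl->C->L'->B->R'->A->plug->A
Char 8 ('D'): step: R->6, L=3; D->plug->E->R->C->L->G->refl->B->L'->E->R'->A->plug->A
Char 9 ('G'): step: R->7, L=3; G->plug->G->R->H->L->F->refl->H->L'->F->R'->A->plug->A
Char 10 ('C'): step: R->0, L->4 (L advanced); C->plug->H->R->E->L->G->refl->B->L'->A->R'->C->plug->H
Char 11 ('C'): step: R->1, L=4; C->plug->H->R->G->L->E->refl->D->L'->H->R'->B->plug->B
Char 12 ('F'): step: R->2, L=4; F->plug->F->R->C->L->H->refl->F->L'->B->R'->C->plug->H
Final: ciphertext=CDAFAEAAAHBH, RIGHT=2, LEFT=4

Answer: CDAFAEAAAHBH 2 4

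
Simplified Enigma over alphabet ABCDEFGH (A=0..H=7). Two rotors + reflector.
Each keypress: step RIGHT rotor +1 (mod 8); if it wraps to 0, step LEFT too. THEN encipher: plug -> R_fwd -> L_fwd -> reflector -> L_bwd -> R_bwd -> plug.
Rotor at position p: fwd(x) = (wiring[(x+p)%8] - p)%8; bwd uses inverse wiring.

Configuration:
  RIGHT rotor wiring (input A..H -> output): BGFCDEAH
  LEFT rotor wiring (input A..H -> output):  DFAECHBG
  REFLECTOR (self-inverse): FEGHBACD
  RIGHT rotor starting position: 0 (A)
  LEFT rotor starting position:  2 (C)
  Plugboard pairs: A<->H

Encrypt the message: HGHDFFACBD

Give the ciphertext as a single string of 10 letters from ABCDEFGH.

Char 1 ('H'): step: R->1, L=2; H->plug->A->R->F->L->E->refl->B->L'->G->R'->G->plug->G
Char 2 ('G'): step: R->2, L=2; G->plug->G->R->H->L->D->refl->H->L'->E->R'->H->plug->A
Char 3 ('H'): step: R->3, L=2; H->plug->A->R->H->L->D->refl->H->L'->E->R'->E->plug->E
Char 4 ('D'): step: R->4, L=2; D->plug->D->R->D->L->F->refl->A->L'->C->R'->F->plug->F
Char 5 ('F'): step: R->5, L=2; F->plug->F->R->A->L->G->refl->C->L'->B->R'->E->plug->E
Char 6 ('F'): step: R->6, L=2; F->plug->F->R->E->L->H->refl->D->L'->H->R'->E->plug->E
Char 7 ('A'): step: R->7, L=2; A->plug->H->R->B->L->C->refl->G->L'->A->R'->A->plug->H
Char 8 ('C'): step: R->0, L->3 (L advanced); C->plug->C->R->F->L->A->refl->F->L'->H->R'->H->plug->A
Char 9 ('B'): step: R->1, L=3; B->plug->B->R->E->L->D->refl->H->L'->B->R'->C->plug->C
Char 10 ('D'): step: R->2, L=3; D->plug->D->R->C->L->E->refl->B->L'->A->R'->B->plug->B

Answer: GAEFEEHACB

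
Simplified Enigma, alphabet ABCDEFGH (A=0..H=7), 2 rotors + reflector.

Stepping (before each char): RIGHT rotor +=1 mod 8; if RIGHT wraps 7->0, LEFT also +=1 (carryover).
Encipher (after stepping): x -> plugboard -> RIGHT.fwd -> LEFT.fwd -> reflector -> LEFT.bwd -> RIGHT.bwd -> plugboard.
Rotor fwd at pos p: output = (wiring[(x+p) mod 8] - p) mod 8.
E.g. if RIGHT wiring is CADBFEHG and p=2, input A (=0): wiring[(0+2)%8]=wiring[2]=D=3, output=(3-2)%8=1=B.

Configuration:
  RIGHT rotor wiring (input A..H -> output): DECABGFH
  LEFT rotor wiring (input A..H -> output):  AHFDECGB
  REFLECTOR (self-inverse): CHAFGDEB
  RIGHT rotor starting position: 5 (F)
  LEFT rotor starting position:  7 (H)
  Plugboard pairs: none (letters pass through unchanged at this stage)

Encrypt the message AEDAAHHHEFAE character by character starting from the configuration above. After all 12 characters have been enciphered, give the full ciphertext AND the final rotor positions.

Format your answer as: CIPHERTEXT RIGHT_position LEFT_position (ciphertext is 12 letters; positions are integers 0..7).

Answer: BGGHFGGDDDGA 1 1

Derivation:
Char 1 ('A'): step: R->6, L=7; A->plug->A->R->H->L->H->refl->B->L'->B->R'->B->plug->B
Char 2 ('E'): step: R->7, L=7; E->plug->E->R->B->L->B->refl->H->L'->H->R'->G->plug->G
Char 3 ('D'): step: R->0, L->0 (L advanced); D->plug->D->R->A->L->A->refl->C->L'->F->R'->G->plug->G
Char 4 ('A'): step: R->1, L=0; A->plug->A->R->D->L->D->refl->F->L'->C->R'->H->plug->H
Char 5 ('A'): step: R->2, L=0; A->plug->A->R->A->L->A->refl->C->L'->F->R'->F->plug->F
Char 6 ('H'): step: R->3, L=0; H->plug->H->R->H->L->B->refl->H->L'->B->R'->G->plug->G
Char 7 ('H'): step: R->4, L=0; H->plug->H->R->E->L->E->refl->G->L'->G->R'->G->plug->G
Char 8 ('H'): step: R->5, L=0; H->plug->H->R->E->L->E->refl->G->L'->G->R'->D->plug->D
Char 9 ('E'): step: R->6, L=0; E->plug->E->R->E->L->E->refl->G->L'->G->R'->D->plug->D
Char 10 ('F'): step: R->7, L=0; F->plug->F->R->C->L->F->refl->D->L'->D->R'->D->plug->D
Char 11 ('A'): step: R->0, L->1 (L advanced); A->plug->A->R->D->L->D->refl->F->L'->F->R'->G->plug->G
Char 12 ('E'): step: R->1, L=1; E->plug->E->R->F->L->F->refl->D->L'->D->R'->A->plug->A
Final: ciphertext=BGGHFGGDDDGA, RIGHT=1, LEFT=1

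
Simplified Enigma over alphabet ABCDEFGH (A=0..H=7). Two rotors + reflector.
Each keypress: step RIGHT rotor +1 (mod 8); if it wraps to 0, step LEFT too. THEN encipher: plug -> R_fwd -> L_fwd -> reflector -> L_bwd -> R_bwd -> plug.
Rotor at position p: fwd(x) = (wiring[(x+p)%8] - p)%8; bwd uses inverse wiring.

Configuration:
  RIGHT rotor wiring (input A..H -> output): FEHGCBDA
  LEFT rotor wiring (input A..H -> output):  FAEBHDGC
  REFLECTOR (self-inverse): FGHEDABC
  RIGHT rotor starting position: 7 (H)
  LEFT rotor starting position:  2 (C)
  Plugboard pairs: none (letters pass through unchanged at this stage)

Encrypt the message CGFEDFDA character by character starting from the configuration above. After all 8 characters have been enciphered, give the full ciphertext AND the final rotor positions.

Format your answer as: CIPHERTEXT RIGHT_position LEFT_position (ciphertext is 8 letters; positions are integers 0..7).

Char 1 ('C'): step: R->0, L->3 (L advanced); C->plug->C->R->H->L->B->refl->G->L'->A->R'->H->plug->H
Char 2 ('G'): step: R->1, L=3; G->plug->G->R->H->L->B->refl->G->L'->A->R'->E->plug->E
Char 3 ('F'): step: R->2, L=3; F->plug->F->R->G->L->F->refl->A->L'->C->R'->H->plug->H
Char 4 ('E'): step: R->3, L=3; E->plug->E->R->F->L->C->refl->H->L'->E->R'->H->plug->H
Char 5 ('D'): step: R->4, L=3; D->plug->D->R->E->L->H->refl->C->L'->F->R'->B->plug->B
Char 6 ('F'): step: R->5, L=3; F->plug->F->R->C->L->A->refl->F->L'->G->R'->B->plug->B
Char 7 ('D'): step: R->6, L=3; D->plug->D->R->G->L->F->refl->A->L'->C->R'->B->plug->B
Char 8 ('A'): step: R->7, L=3; A->plug->A->R->B->L->E->refl->D->L'->D->R'->F->plug->F
Final: ciphertext=HEHHBBBF, RIGHT=7, LEFT=3

Answer: HEHHBBBF 7 3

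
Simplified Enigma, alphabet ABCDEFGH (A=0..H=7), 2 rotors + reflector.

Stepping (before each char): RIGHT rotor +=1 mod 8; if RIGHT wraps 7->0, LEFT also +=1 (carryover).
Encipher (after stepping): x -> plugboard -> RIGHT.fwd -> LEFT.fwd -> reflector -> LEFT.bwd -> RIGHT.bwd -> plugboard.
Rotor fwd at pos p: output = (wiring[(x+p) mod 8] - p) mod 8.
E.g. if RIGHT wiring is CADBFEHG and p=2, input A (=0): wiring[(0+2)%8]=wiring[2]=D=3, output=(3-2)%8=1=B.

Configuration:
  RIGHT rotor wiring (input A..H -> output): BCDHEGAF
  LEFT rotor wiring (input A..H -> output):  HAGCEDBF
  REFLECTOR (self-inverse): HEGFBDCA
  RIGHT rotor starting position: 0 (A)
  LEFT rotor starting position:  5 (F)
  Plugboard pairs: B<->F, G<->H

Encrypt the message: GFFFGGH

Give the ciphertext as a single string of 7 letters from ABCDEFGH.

Char 1 ('G'): step: R->1, L=5; G->plug->H->R->A->L->G->refl->C->L'->D->R'->D->plug->D
Char 2 ('F'): step: R->2, L=5; F->plug->B->R->F->L->B->refl->E->L'->B->R'->A->plug->A
Char 3 ('F'): step: R->3, L=5; F->plug->B->R->B->L->E->refl->B->L'->F->R'->D->plug->D
Char 4 ('F'): step: R->4, L=5; F->plug->B->R->C->L->A->refl->H->L'->H->R'->G->plug->H
Char 5 ('G'): step: R->5, L=5; G->plug->H->R->H->L->H->refl->A->L'->C->R'->G->plug->H
Char 6 ('G'): step: R->6, L=5; G->plug->H->R->A->L->G->refl->C->L'->D->R'->C->plug->C
Char 7 ('H'): step: R->7, L=5; H->plug->G->R->H->L->H->refl->A->L'->C->R'->B->plug->F

Answer: DADHHCF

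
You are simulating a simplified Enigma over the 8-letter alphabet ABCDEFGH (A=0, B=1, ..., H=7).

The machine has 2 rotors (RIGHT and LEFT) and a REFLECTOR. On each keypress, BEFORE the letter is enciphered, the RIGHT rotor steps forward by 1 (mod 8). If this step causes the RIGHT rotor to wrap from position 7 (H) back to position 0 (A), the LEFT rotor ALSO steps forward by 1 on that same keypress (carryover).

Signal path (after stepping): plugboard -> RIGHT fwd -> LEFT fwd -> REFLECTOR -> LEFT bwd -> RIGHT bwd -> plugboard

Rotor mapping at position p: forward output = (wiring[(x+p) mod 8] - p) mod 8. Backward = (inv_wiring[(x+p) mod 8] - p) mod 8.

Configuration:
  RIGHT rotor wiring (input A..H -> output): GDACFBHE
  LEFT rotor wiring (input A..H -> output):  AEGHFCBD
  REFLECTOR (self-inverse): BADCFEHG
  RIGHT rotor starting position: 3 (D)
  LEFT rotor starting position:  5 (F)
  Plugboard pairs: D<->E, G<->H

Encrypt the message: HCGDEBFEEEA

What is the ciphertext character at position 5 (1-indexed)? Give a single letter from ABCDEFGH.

Char 1 ('H'): step: R->4, L=5; H->plug->G->R->E->L->H->refl->G->L'->C->R'->E->plug->D
Char 2 ('C'): step: R->5, L=5; C->plug->C->R->H->L->A->refl->B->L'->F->R'->G->plug->H
Char 3 ('G'): step: R->6, L=5; G->plug->H->R->D->L->D->refl->C->L'->G->R'->B->plug->B
Char 4 ('D'): step: R->7, L=5; D->plug->E->R->D->L->D->refl->C->L'->G->R'->F->plug->F
Char 5 ('E'): step: R->0, L->6 (L advanced); E->plug->D->R->C->L->C->refl->D->L'->A->R'->C->plug->C

C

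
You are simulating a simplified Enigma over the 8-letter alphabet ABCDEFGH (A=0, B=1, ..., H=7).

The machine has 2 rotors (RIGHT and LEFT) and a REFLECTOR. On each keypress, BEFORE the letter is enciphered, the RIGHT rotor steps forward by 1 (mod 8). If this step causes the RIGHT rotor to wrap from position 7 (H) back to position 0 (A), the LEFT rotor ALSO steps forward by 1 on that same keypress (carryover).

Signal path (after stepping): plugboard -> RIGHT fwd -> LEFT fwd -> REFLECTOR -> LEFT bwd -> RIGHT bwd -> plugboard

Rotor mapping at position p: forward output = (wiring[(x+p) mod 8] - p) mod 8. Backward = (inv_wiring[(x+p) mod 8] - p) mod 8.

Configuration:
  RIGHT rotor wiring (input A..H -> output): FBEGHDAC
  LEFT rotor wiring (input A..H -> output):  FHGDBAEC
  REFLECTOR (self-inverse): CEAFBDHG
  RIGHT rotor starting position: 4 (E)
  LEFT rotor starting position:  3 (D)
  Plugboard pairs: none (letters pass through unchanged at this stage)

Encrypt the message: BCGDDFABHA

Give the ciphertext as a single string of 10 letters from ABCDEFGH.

Char 1 ('B'): step: R->5, L=3; B->plug->B->R->D->L->B->refl->E->L'->G->R'->A->plug->A
Char 2 ('C'): step: R->6, L=3; C->plug->C->R->H->L->D->refl->F->L'->C->R'->A->plug->A
Char 3 ('G'): step: R->7, L=3; G->plug->G->R->E->L->H->refl->G->L'->B->R'->H->plug->H
Char 4 ('D'): step: R->0, L->4 (L advanced); D->plug->D->R->G->L->C->refl->A->L'->C->R'->H->plug->H
Char 5 ('D'): step: R->1, L=4; D->plug->D->R->G->L->C->refl->A->L'->C->R'->E->plug->E
Char 6 ('F'): step: R->2, L=4; F->plug->F->R->A->L->F->refl->D->L'->F->R'->C->plug->C
Char 7 ('A'): step: R->3, L=4; A->plug->A->R->D->L->G->refl->H->L'->H->R'->E->plug->E
Char 8 ('B'): step: R->4, L=4; B->plug->B->R->H->L->H->refl->G->L'->D->R'->A->plug->A
Char 9 ('H'): step: R->5, L=4; H->plug->H->R->C->L->A->refl->C->L'->G->R'->A->plug->A
Char 10 ('A'): step: R->6, L=4; A->plug->A->R->C->L->A->refl->C->L'->G->R'->E->plug->E

Answer: AAHHECEAAE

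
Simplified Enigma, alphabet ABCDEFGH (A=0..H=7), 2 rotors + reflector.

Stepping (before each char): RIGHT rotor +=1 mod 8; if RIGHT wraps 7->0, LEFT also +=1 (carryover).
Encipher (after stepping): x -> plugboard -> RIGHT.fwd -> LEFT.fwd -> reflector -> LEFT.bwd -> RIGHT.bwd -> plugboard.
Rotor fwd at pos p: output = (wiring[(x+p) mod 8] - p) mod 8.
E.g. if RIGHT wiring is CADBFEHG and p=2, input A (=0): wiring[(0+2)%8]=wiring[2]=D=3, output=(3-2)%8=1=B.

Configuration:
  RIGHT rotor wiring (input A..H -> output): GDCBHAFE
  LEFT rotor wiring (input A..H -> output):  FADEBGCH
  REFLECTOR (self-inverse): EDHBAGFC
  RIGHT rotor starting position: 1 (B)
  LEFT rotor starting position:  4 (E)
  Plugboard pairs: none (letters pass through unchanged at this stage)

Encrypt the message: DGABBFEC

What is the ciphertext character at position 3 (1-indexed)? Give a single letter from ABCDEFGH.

Char 1 ('D'): step: R->2, L=4; D->plug->D->R->G->L->H->refl->C->L'->B->R'->H->plug->H
Char 2 ('G'): step: R->3, L=4; G->plug->G->R->A->L->F->refl->G->L'->C->R'->D->plug->D
Char 3 ('A'): step: R->4, L=4; A->plug->A->R->D->L->D->refl->B->L'->E->R'->B->plug->B

B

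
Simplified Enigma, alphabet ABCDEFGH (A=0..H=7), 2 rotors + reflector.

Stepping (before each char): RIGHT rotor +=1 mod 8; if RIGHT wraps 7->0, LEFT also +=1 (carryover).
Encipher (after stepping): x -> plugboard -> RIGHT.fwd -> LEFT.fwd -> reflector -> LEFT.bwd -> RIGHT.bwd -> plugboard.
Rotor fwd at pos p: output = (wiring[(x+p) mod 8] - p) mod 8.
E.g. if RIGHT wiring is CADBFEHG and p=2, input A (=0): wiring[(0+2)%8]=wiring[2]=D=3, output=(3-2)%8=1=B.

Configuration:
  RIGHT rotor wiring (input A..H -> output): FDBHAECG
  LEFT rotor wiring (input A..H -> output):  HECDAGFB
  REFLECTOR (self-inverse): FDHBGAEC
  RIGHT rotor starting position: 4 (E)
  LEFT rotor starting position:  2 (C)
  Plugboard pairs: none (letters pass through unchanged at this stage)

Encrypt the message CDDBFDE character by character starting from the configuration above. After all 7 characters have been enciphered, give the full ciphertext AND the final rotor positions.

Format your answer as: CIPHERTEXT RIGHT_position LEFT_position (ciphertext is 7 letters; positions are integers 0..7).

Answer: FCHDBCD 3 3

Derivation:
Char 1 ('C'): step: R->5, L=2; C->plug->C->R->B->L->B->refl->D->L'->E->R'->F->plug->F
Char 2 ('D'): step: R->6, L=2; D->plug->D->R->F->L->H->refl->C->L'->H->R'->C->plug->C
Char 3 ('D'): step: R->7, L=2; D->plug->D->R->C->L->G->refl->E->L'->D->R'->H->plug->H
Char 4 ('B'): step: R->0, L->3 (L advanced); B->plug->B->R->D->L->C->refl->H->L'->H->R'->D->plug->D
Char 5 ('F'): step: R->1, L=3; F->plug->F->R->B->L->F->refl->A->L'->A->R'->B->plug->B
Char 6 ('D'): step: R->2, L=3; D->plug->D->R->C->L->D->refl->B->L'->G->R'->C->plug->C
Char 7 ('E'): step: R->3, L=3; E->plug->E->R->D->L->C->refl->H->L'->H->R'->D->plug->D
Final: ciphertext=FCHDBCD, RIGHT=3, LEFT=3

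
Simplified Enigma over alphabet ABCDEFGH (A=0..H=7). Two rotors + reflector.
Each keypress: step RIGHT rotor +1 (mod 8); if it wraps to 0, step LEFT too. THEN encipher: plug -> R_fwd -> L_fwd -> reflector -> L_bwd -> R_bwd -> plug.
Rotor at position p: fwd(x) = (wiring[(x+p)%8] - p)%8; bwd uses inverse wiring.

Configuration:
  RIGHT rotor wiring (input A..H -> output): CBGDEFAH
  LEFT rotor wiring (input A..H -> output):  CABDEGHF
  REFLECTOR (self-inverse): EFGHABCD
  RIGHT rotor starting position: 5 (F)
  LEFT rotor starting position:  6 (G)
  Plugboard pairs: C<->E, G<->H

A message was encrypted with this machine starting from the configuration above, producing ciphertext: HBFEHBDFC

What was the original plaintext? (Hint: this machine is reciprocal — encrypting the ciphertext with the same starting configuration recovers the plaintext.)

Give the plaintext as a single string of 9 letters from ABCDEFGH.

Char 1 ('H'): step: R->6, L=6; H->plug->G->R->G->L->G->refl->C->L'->D->R'->D->plug->D
Char 2 ('B'): step: R->7, L=6; B->plug->B->R->D->L->C->refl->G->L'->G->R'->G->plug->H
Char 3 ('F'): step: R->0, L->7 (L advanced); F->plug->F->R->F->L->F->refl->B->L'->C->R'->A->plug->A
Char 4 ('E'): step: R->1, L=7; E->plug->C->R->C->L->B->refl->F->L'->F->R'->B->plug->B
Char 5 ('H'): step: R->2, L=7; H->plug->G->R->A->L->G->refl->C->L'->D->R'->D->plug->D
Char 6 ('B'): step: R->3, L=7; B->plug->B->R->B->L->D->refl->H->L'->G->R'->G->plug->H
Char 7 ('D'): step: R->4, L=7; D->plug->D->R->D->L->C->refl->G->L'->A->R'->A->plug->A
Char 8 ('F'): step: R->5, L=7; F->plug->F->R->B->L->D->refl->H->L'->G->R'->G->plug->H
Char 9 ('C'): step: R->6, L=7; C->plug->E->R->A->L->G->refl->C->L'->D->R'->D->plug->D

Answer: DHABDHAHD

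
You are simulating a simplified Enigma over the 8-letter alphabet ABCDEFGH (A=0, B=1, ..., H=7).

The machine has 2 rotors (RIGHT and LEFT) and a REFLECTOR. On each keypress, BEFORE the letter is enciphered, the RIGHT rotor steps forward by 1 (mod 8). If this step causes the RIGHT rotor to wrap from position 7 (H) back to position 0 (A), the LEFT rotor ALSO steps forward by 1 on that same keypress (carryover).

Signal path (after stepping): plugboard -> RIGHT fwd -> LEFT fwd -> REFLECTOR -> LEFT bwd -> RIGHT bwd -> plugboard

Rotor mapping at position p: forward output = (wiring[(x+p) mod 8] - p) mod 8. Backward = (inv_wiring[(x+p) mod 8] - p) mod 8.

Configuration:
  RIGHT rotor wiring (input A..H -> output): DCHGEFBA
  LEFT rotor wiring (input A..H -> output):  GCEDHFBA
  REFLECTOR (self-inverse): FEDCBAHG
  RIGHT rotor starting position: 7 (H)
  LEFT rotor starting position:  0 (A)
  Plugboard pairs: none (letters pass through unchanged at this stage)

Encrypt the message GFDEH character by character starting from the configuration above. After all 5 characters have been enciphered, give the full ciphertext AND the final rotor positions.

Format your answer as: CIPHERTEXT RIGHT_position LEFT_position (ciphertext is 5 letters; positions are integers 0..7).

Char 1 ('G'): step: R->0, L->1 (L advanced); G->plug->G->R->B->L->D->refl->C->L'->C->R'->B->plug->B
Char 2 ('F'): step: R->1, L=1; F->plug->F->R->A->L->B->refl->E->L'->E->R'->E->plug->E
Char 3 ('D'): step: R->2, L=1; D->plug->D->R->D->L->G->refl->H->L'->G->R'->F->plug->F
Char 4 ('E'): step: R->3, L=1; E->plug->E->R->F->L->A->refl->F->L'->H->R'->G->plug->G
Char 5 ('H'): step: R->4, L=1; H->plug->H->R->C->L->C->refl->D->L'->B->R'->B->plug->B
Final: ciphertext=BEFGB, RIGHT=4, LEFT=1

Answer: BEFGB 4 1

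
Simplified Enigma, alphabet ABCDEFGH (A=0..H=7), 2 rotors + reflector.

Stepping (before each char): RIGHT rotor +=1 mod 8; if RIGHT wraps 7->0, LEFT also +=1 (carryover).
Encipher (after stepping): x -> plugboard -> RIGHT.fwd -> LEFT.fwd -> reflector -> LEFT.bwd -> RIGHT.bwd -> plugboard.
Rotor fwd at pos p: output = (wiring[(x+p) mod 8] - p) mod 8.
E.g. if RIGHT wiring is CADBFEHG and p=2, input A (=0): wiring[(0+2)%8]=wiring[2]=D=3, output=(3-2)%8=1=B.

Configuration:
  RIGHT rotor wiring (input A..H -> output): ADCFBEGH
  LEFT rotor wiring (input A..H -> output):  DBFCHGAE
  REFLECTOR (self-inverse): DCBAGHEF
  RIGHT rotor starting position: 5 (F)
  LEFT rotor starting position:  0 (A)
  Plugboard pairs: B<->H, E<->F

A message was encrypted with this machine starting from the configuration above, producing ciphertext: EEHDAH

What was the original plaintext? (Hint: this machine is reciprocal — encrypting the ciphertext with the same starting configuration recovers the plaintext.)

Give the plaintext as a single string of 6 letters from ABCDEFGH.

Answer: DCFGGG

Derivation:
Char 1 ('E'): step: R->6, L=0; E->plug->F->R->H->L->E->refl->G->L'->F->R'->D->plug->D
Char 2 ('E'): step: R->7, L=0; E->plug->F->R->C->L->F->refl->H->L'->E->R'->C->plug->C
Char 3 ('H'): step: R->0, L->1 (L advanced); H->plug->B->R->D->L->G->refl->E->L'->B->R'->E->plug->F
Char 4 ('D'): step: R->1, L=1; D->plug->D->R->A->L->A->refl->D->L'->G->R'->G->plug->G
Char 5 ('A'): step: R->2, L=1; A->plug->A->R->A->L->A->refl->D->L'->G->R'->G->plug->G
Char 6 ('H'): step: R->3, L=1; H->plug->B->R->G->L->D->refl->A->L'->A->R'->G->plug->G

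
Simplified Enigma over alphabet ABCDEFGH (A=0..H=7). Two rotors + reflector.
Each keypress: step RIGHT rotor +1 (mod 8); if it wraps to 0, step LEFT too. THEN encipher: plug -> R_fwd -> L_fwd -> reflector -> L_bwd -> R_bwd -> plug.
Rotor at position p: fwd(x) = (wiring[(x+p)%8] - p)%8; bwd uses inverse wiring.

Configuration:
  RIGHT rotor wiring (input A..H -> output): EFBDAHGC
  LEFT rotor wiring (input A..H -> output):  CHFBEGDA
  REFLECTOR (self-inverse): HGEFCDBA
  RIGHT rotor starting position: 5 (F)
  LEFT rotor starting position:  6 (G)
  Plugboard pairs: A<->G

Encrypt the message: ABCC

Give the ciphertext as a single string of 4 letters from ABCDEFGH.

Answer: HABE

Derivation:
Char 1 ('A'): step: R->6, L=6; A->plug->G->R->C->L->E->refl->C->L'->B->R'->H->plug->H
Char 2 ('B'): step: R->7, L=6; B->plug->B->R->F->L->D->refl->F->L'->A->R'->G->plug->A
Char 3 ('C'): step: R->0, L->7 (L advanced); C->plug->C->R->B->L->D->refl->F->L'->F->R'->B->plug->B
Char 4 ('C'): step: R->1, L=7; C->plug->C->R->C->L->A->refl->H->L'->G->R'->E->plug->E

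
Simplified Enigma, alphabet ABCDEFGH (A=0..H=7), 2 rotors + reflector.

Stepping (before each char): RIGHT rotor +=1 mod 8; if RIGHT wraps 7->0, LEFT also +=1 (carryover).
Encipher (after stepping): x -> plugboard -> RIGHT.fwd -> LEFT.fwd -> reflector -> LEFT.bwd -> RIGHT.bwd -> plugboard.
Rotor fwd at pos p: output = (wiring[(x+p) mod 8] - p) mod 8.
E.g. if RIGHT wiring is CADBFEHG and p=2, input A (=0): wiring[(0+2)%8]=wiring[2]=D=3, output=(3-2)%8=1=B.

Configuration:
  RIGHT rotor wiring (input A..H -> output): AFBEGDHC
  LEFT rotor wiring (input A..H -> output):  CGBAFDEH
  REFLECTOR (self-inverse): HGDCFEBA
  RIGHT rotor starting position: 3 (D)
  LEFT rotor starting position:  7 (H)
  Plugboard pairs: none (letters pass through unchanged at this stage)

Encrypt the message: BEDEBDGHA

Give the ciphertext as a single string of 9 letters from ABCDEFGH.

Answer: DBFGABCDF

Derivation:
Char 1 ('B'): step: R->4, L=7; B->plug->B->R->H->L->F->refl->E->L'->G->R'->D->plug->D
Char 2 ('E'): step: R->5, L=7; E->plug->E->R->A->L->A->refl->H->L'->C->R'->B->plug->B
Char 3 ('D'): step: R->6, L=7; D->plug->D->R->H->L->F->refl->E->L'->G->R'->F->plug->F
Char 4 ('E'): step: R->7, L=7; E->plug->E->R->F->L->G->refl->B->L'->E->R'->G->plug->G
Char 5 ('B'): step: R->0, L->0 (L advanced); B->plug->B->R->F->L->D->refl->C->L'->A->R'->A->plug->A
Char 6 ('D'): step: R->1, L=0; D->plug->D->R->F->L->D->refl->C->L'->A->R'->B->plug->B
Char 7 ('G'): step: R->2, L=0; G->plug->G->R->G->L->E->refl->F->L'->E->R'->C->plug->C
Char 8 ('H'): step: R->3, L=0; H->plug->H->R->G->L->E->refl->F->L'->E->R'->D->plug->D
Char 9 ('A'): step: R->4, L=0; A->plug->A->R->C->L->B->refl->G->L'->B->R'->F->plug->F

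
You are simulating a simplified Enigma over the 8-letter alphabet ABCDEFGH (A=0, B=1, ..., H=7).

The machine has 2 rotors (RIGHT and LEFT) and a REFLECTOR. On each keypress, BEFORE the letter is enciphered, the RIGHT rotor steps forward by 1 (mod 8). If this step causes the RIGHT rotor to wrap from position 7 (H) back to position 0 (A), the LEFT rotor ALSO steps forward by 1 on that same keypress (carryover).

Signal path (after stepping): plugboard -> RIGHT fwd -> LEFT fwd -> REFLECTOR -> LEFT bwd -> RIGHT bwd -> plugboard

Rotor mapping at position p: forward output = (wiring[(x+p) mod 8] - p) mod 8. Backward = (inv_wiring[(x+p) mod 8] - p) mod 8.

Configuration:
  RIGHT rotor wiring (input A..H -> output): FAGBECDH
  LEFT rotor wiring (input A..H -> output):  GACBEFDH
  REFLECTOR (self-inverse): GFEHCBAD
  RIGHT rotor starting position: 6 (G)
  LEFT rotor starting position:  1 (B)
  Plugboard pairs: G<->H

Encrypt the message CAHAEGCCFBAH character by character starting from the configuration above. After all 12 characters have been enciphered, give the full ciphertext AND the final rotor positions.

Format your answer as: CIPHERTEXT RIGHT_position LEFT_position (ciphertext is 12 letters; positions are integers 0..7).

Answer: DEFFHFBEGHBD 2 3

Derivation:
Char 1 ('C'): step: R->7, L=1; C->plug->C->R->B->L->B->refl->F->L'->H->R'->D->plug->D
Char 2 ('A'): step: R->0, L->2 (L advanced); A->plug->A->R->F->L->F->refl->B->L'->E->R'->E->plug->E
Char 3 ('H'): step: R->1, L=2; H->plug->G->R->G->L->E->refl->C->L'->C->R'->F->plug->F
Char 4 ('A'): step: R->2, L=2; A->plug->A->R->E->L->B->refl->F->L'->F->R'->F->plug->F
Char 5 ('E'): step: R->3, L=2; E->plug->E->R->E->L->B->refl->F->L'->F->R'->G->plug->H
Char 6 ('G'): step: R->4, L=2; G->plug->H->R->F->L->F->refl->B->L'->E->R'->F->plug->F
Char 7 ('C'): step: R->5, L=2; C->plug->C->R->C->L->C->refl->E->L'->G->R'->B->plug->B
Char 8 ('C'): step: R->6, L=2; C->plug->C->R->H->L->G->refl->A->L'->A->R'->E->plug->E
Char 9 ('F'): step: R->7, L=2; F->plug->F->R->F->L->F->refl->B->L'->E->R'->H->plug->G
Char 10 ('B'): step: R->0, L->3 (L advanced); B->plug->B->R->A->L->G->refl->A->L'->D->R'->G->plug->H
Char 11 ('A'): step: R->1, L=3; A->plug->A->R->H->L->H->refl->D->L'->F->R'->B->plug->B
Char 12 ('H'): step: R->2, L=3; H->plug->G->R->D->L->A->refl->G->L'->A->R'->D->plug->D
Final: ciphertext=DEFFHFBEGHBD, RIGHT=2, LEFT=3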